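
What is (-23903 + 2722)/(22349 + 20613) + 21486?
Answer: 923060351/42962 ≈ 21486.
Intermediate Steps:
(-23903 + 2722)/(22349 + 20613) + 21486 = -21181/42962 + 21486 = 923060351/42962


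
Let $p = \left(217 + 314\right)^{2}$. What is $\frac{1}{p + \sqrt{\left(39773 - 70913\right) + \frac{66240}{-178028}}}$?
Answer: $\frac{464786601}{131051746136581} - \frac{2 i \sqrt{1713475660605}}{1179465715229229} \approx 3.5466 \cdot 10^{-6} - 2.2196 \cdot 10^{-9} i$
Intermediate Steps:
$p = 281961$ ($p = 531^{2} = 281961$)
$\frac{1}{p + \sqrt{\left(39773 - 70913\right) + \frac{66240}{-178028}}} = \frac{1}{281961 + \sqrt{\left(39773 - 70913\right) + \frac{66240}{-178028}}} = \frac{1}{281961 + \sqrt{\left(39773 - 70913\right) + 66240 \left(- \frac{1}{178028}\right)}} = \frac{1}{281961 + \sqrt{-31140 - \frac{16560}{44507}}} = \frac{1}{281961 + \sqrt{- \frac{1385964540}{44507}}} = \frac{1}{281961 + \frac{6 i \sqrt{1713475660605}}{44507}}$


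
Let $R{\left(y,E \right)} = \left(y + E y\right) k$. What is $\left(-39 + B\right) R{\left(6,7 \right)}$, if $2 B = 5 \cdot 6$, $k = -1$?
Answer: $1152$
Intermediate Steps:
$R{\left(y,E \right)} = - y - E y$ ($R{\left(y,E \right)} = \left(y + E y\right) \left(-1\right) = - y - E y$)
$B = 15$ ($B = \frac{5 \cdot 6}{2} = \frac{1}{2} \cdot 30 = 15$)
$\left(-39 + B\right) R{\left(6,7 \right)} = \left(-39 + 15\right) \left(\left(-1\right) 6 \left(1 + 7\right)\right) = - 24 \left(\left(-1\right) 6 \cdot 8\right) = \left(-24\right) \left(-48\right) = 1152$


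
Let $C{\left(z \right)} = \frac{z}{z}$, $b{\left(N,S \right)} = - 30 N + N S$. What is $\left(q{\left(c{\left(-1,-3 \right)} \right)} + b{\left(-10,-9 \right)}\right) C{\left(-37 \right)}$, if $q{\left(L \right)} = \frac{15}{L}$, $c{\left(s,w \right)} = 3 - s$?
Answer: $\frac{1575}{4} \approx 393.75$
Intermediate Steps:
$C{\left(z \right)} = 1$
$\left(q{\left(c{\left(-1,-3 \right)} \right)} + b{\left(-10,-9 \right)}\right) C{\left(-37 \right)} = \left(\frac{15}{3 - -1} - 10 \left(-30 - 9\right)\right) 1 = \left(\frac{15}{3 + 1} - -390\right) 1 = \left(\frac{15}{4} + 390\right) 1 = \frac{1575}{4} \cdot 1 = \frac{1575}{4}$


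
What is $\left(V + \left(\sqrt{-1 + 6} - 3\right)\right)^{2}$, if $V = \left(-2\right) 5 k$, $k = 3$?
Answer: $\left(33 - \sqrt{5}\right)^{2} \approx 946.42$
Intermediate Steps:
$V = -30$ ($V = \left(-2\right) 5 \cdot 3 = \left(-10\right) 3 = -30$)
$\left(V + \left(\sqrt{-1 + 6} - 3\right)\right)^{2} = \left(-30 + \left(\sqrt{-1 + 6} - 3\right)\right)^{2} = \left(-30 - \left(3 - \sqrt{5}\right)\right)^{2} = \left(-33 + \sqrt{5}\right)^{2}$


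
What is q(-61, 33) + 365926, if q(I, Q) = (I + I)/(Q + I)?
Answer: 5123025/14 ≈ 3.6593e+5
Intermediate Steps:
q(I, Q) = 2*I/(I + Q) (q(I, Q) = (2*I)/(I + Q) = 2*I/(I + Q))
q(-61, 33) + 365926 = 2*(-61)/(-61 + 33) + 365926 = 2*(-61)/(-28) + 365926 = 2*(-61)*(-1/28) + 365926 = 61/14 + 365926 = 5123025/14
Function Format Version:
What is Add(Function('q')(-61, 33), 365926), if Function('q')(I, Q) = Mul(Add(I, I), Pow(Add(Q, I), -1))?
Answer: Rational(5123025, 14) ≈ 3.6593e+5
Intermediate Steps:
Function('q')(I, Q) = Mul(2, I, Pow(Add(I, Q), -1)) (Function('q')(I, Q) = Mul(Mul(2, I), Pow(Add(I, Q), -1)) = Mul(2, I, Pow(Add(I, Q), -1)))
Add(Function('q')(-61, 33), 365926) = Add(Mul(2, -61, Pow(Add(-61, 33), -1)), 365926) = Add(Mul(2, -61, Pow(-28, -1)), 365926) = Add(Mul(2, -61, Rational(-1, 28)), 365926) = Add(Rational(61, 14), 365926) = Rational(5123025, 14)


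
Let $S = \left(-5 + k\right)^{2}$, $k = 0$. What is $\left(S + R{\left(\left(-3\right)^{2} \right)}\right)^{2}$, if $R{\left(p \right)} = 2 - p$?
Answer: $324$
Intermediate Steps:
$S = 25$ ($S = \left(-5 + 0\right)^{2} = \left(-5\right)^{2} = 25$)
$\left(S + R{\left(\left(-3\right)^{2} \right)}\right)^{2} = \left(25 + \left(2 - \left(-3\right)^{2}\right)\right)^{2} = \left(25 + \left(2 - 9\right)\right)^{2} = \left(25 - 7\right)^{2} = 18^{2} = 324$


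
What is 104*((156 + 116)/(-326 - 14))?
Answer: -416/5 ≈ -83.200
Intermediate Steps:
104*((156 + 116)/(-326 - 14)) = 104*(272/(-340)) = 104*(272*(-1/340)) = 104*(-⅘) = -416/5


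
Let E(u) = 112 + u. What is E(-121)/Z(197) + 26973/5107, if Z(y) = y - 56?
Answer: 1252410/240029 ≈ 5.2177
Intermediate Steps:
Z(y) = -56 + y
E(-121)/Z(197) + 26973/5107 = (112 - 121)/(-56 + 197) + 26973/5107 = -9/141 + 26973*(1/5107) = -9*1/141 + 26973/5107 = -3/47 + 26973/5107 = 1252410/240029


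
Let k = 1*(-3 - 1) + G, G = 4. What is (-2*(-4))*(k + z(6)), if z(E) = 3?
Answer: 24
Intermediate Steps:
k = 0 (k = 1*(-3 - 1) + 4 = 1*(-4) + 4 = -4 + 4 = 0)
(-2*(-4))*(k + z(6)) = (-2*(-4))*(0 + 3) = 8*3 = 24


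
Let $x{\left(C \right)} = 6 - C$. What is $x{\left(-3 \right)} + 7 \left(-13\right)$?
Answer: $-82$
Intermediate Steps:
$x{\left(-3 \right)} + 7 \left(-13\right) = \left(6 - -3\right) + 7 \left(-13\right) = \left(6 + 3\right) - 91 = 9 - 91 = -82$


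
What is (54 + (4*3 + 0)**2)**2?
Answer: 39204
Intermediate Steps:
(54 + (4*3 + 0)**2)**2 = (54 + (12 + 0)**2)**2 = (54 + 12**2)**2 = (54 + 144)**2 = 198**2 = 39204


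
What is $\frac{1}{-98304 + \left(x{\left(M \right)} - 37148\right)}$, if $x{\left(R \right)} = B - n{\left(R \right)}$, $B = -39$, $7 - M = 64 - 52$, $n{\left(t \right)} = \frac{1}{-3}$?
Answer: $- \frac{3}{406472} \approx -7.3806 \cdot 10^{-6}$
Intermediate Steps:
$n{\left(t \right)} = - \frac{1}{3}$
$M = -5$ ($M = 7 - \left(64 - 52\right) = 7 - 12 = -5$)
$x{\left(R \right)} = - \frac{116}{3}$ ($x{\left(R \right)} = -39 - - \frac{1}{3} = -39 + \frac{1}{3} = - \frac{116}{3}$)
$\frac{1}{-98304 + \left(x{\left(M \right)} - 37148\right)} = \frac{1}{-98304 - \frac{111560}{3}} = \frac{1}{- \frac{406472}{3}} = - \frac{3}{406472}$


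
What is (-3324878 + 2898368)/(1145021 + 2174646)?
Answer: -426510/3319667 ≈ -0.12848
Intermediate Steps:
(-3324878 + 2898368)/(1145021 + 2174646) = -426510/3319667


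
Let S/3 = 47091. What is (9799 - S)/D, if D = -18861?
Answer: 131474/18861 ≈ 6.9707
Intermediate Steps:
S = 141273 (S = 3*47091 = 141273)
(9799 - S)/D = (9799 - 1*141273)/(-18861) = (9799 - 141273)*(-1/18861) = -131474*(-1/18861) = 131474/18861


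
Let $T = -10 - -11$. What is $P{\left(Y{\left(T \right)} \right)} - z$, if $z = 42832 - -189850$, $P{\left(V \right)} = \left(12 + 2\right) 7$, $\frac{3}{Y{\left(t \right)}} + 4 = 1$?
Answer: $-232584$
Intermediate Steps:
$T = 1$ ($T = -10 + 11 = 1$)
$Y{\left(t \right)} = -1$ ($Y{\left(t \right)} = \frac{3}{-4 + 1} = \frac{3}{-3} = 3 \left(- \frac{1}{3}\right) = -1$)
$P{\left(V \right)} = 98$ ($P{\left(V \right)} = 14 \cdot 7 = 98$)
$z = 232682$ ($z = 42832 + 189850 = 232682$)
$P{\left(Y{\left(T \right)} \right)} - z = 98 - 232682 = -232584$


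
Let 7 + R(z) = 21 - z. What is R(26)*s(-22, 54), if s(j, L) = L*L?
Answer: -34992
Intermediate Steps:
R(z) = 14 - z (R(z) = -7 + (21 - z) = 14 - z)
s(j, L) = L²
R(26)*s(-22, 54) = (14 - 1*26)*54² = (14 - 26)*2916 = -12*2916 = -34992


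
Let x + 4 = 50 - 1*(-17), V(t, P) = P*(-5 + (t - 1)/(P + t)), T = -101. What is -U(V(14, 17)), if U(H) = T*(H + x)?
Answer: -46561/31 ≈ -1502.0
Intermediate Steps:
V(t, P) = P*(-5 + (-1 + t)/(P + t))
x = 63 (x = -4 + (50 - 1*(-17)) = -4 + (50 + 17) = -4 + 67 = 63)
U(H) = -6363 - 101*H (U(H) = -101*(H + 63) = -101*(63 + H) = -6363 - 101*H)
-U(V(14, 17)) = -(-6363 - (-101)*17*(1 + 4*14 + 5*17)/(17 + 14)) = -(-6363 - (-101)*17*(1 + 56 + 85)/31) = -(-6363 - (-101)*17*142/31) = -(-6363 - 101*(-2414/31)) = -(-6363 + 243814/31) = -1*46561/31 = -46561/31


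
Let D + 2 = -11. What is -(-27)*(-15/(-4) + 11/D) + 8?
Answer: 4493/52 ≈ 86.404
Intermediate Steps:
D = -13 (D = -2 - 11 = -13)
-(-27)*(-15/(-4) + 11/D) + 8 = -(-27)*(-15/(-4) + 11/(-13)) + 8 = -(-27)*(-15*(-¼) + 11*(-1/13)) + 8 = -(-27)*(15/4 - 11/13) + 8 = -(-27)*151/52 + 8 = -27*(-151/52) + 8 = 4077/52 + 8 = 4493/52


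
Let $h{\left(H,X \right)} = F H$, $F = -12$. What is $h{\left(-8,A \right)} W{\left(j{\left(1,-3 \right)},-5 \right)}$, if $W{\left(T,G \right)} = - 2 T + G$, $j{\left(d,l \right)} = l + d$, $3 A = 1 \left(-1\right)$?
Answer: $-96$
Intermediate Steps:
$A = - \frac{1}{3}$ ($A = \frac{1 \left(-1\right)}{3} = \frac{1}{3} \left(-1\right) = - \frac{1}{3} \approx -0.33333$)
$j{\left(d,l \right)} = d + l$
$W{\left(T,G \right)} = G - 2 T$
$h{\left(H,X \right)} = - 12 H$
$h{\left(-8,A \right)} W{\left(j{\left(1,-3 \right)},-5 \right)} = \left(-12\right) \left(-8\right) \left(-5 - 2 \left(1 - 3\right)\right) = 96 \left(-5 - -4\right) = 96 \left(-5 + 4\right) = 96 \left(-1\right) = -96$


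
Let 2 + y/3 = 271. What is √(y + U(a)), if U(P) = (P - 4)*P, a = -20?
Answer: 3*√143 ≈ 35.875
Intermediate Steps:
U(P) = P*(-4 + P) (U(P) = (-4 + P)*P = P*(-4 + P))
y = 807 (y = -6 + 3*271 = -6 + 813 = 807)
√(y + U(a)) = √(807 - 20*(-4 - 20)) = √(807 - 20*(-24)) = √(807 + 480) = √1287 = 3*√143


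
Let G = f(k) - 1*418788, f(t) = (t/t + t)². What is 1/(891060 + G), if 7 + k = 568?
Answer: 1/788116 ≈ 1.2688e-6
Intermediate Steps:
k = 561 (k = -7 + 568 = 561)
f(t) = (1 + t)²
G = -102944 (G = (1 + 561)² - 1*418788 = 562² - 418788 = 315844 - 418788 = -102944)
1/(891060 + G) = 1/(891060 - 102944) = 1/788116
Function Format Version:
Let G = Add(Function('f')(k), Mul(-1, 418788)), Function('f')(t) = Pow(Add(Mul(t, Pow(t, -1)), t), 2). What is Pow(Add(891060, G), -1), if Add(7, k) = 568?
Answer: Rational(1, 788116) ≈ 1.2688e-6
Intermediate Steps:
k = 561 (k = Add(-7, 568) = 561)
Function('f')(t) = Pow(Add(1, t), 2)
G = -102944 (G = Add(Pow(Add(1, 561), 2), Mul(-1, 418788)) = Add(Pow(562, 2), -418788) = Add(315844, -418788) = -102944)
Pow(Add(891060, G), -1) = Pow(Add(891060, -102944), -1) = Pow(788116, -1) = Rational(1, 788116)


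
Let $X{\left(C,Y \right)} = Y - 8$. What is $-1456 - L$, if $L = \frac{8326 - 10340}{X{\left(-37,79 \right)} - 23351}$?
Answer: $- \frac{16948847}{11640} \approx -1456.1$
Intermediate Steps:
$X{\left(C,Y \right)} = -8 + Y$
$L = \frac{1007}{11640}$ ($L = \frac{8326 - 10340}{\left(-8 + 79\right) - 23351} = - \frac{2014}{71 - 23351} = - \frac{2014}{-23280} = \left(-2014\right) \left(- \frac{1}{23280}\right) = \frac{1007}{11640} \approx 0.086512$)
$-1456 - L = -1456 - \frac{1007}{11640} = - \frac{16948847}{11640}$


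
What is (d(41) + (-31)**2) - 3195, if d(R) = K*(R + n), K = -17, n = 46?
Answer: -3713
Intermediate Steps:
d(R) = -782 - 17*R (d(R) = -17*(R + 46) = -17*(46 + R) = -782 - 17*R)
(d(41) + (-31)**2) - 3195 = ((-782 - 17*41) + (-31)**2) - 3195 = ((-782 - 697) + 961) - 3195 = (-1479 + 961) - 3195 = -518 - 3195 = -3713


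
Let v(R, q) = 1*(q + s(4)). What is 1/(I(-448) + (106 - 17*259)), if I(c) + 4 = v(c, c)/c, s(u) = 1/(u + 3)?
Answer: -3136/13484801 ≈ -0.00023256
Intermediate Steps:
s(u) = 1/(3 + u)
v(R, q) = 1/7 + q (v(R, q) = 1*(q + 1/(3 + 4)) = 1*(q + 1/7) = 1*(1/7 + q) = 1/7 + q)
I(c) = -4 + (1/7 + c)/c
1/(I(-448) + (106 - 17*259)) = 1/((-3 + (1/7)/(-448)) + (106 - 17*259)) = 1/((-3 + (1/7)*(-1/448)) + (106 - 4403)) = 1/((-3 - 1/3136) - 4297) = 1/(-9409/3136 - 4297) = 1/(-13484801/3136) = -3136/13484801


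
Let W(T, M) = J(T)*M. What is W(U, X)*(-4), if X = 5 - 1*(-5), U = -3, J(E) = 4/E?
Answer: 160/3 ≈ 53.333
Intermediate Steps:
X = 10 (X = 5 + 5 = 10)
W(T, M) = 4*M/T (W(T, M) = (4/T)*M = 4*M/T)
W(U, X)*(-4) = (4*10/(-3))*(-4) = (4*10*(-⅓))*(-4) = -40/3*(-4) = 160/3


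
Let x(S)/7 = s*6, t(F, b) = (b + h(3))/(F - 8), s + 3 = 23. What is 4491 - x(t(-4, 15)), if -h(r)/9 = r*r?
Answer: 3651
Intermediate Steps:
s = 20 (s = -3 + 23 = 20)
h(r) = -9*r² (h(r) = -9*r*r = -9*r²)
t(F, b) = (-81 + b)/(-8 + F) (t(F, b) = (b - 9*3²)/(F - 8) = (b - 9*9)/(-8 + F) = (b - 81)/(-8 + F) = (-81 + b)/(-8 + F))
x(S) = 840 (x(S) = 7*(20*6) = 7*120 = 840)
4491 - x(t(-4, 15)) = 4491 - 1*840 = 4491 - 840 = 3651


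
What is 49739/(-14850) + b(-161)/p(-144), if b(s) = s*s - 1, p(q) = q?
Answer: -2722739/14850 ≈ -183.35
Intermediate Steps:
b(s) = -1 + s² (b(s) = s² - 1 = -1 + s²)
49739/(-14850) + b(-161)/p(-144) = 49739/(-14850) + (-1 + (-161)²)/(-144) = 49739*(-1/14850) + (-1 + 25921)*(-1/144) = -49739/14850 + 25920*(-1/144) = -49739/14850 - 180 = -2722739/14850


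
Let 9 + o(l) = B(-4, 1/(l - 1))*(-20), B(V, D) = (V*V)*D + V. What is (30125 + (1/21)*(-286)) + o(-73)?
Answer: 23455070/777 ≈ 30187.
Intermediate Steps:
B(V, D) = V + D*V² (B(V, D) = V²*D + V = D*V² + V = V + D*V²)
o(l) = 71 - 320/(-1 + l) (o(l) = -9 - 4*(1 - 4/(l - 1))*(-20) = -9 - 4*(1 - 4/(-1 + l))*(-20) = -9 + (-4 + 16/(-1 + l))*(-20) = -9 + (80 - 320/(-1 + l)) = 71 - 320/(-1 + l))
(30125 + (1/21)*(-286)) + o(-73) = (30125 + (1/21)*(-286)) + (-391 + 71*(-73))/(-1 - 73) = (30125 + (1*(1/21))*(-286)) + (-391 - 5183)/(-74) = (30125 + (1/21)*(-286)) - 1/74*(-5574) = (30125 - 286/21) + 2787/37 = 632339/21 + 2787/37 = 23455070/777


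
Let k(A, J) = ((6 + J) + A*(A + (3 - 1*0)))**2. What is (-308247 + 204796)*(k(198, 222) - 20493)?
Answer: -165734727991533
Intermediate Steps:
k(A, J) = (6 + J + A*(3 + A))**2 (k(A, J) = ((6 + J) + A*(A + (3 + 0)))**2 = ((6 + J) + A*(A + 3))**2 = ((6 + J) + A*(3 + A))**2 = (6 + J + A*(3 + A))**2)
(-308247 + 204796)*(k(198, 222) - 20493) = (-308247 + 204796)*((6 + 222 + 198**2 + 3*198)**2 - 20493) = -103451*((6 + 222 + 39204 + 594)**2 - 20493) = -103451*(40026**2 - 20493) = -103451*(1602080676 - 20493) = -103451*1602060183 = -165734727991533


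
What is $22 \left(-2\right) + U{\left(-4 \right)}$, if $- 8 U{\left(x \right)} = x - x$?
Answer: $-44$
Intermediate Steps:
$U{\left(x \right)} = 0$ ($U{\left(x \right)} = - \frac{x - x}{8} = \left(- \frac{1}{8}\right) 0 = 0$)
$22 \left(-2\right) + U{\left(-4 \right)} = 22 \left(-2\right) + 0 = -44 + 0 = -44$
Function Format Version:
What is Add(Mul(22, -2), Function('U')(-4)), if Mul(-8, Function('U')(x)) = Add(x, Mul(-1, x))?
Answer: -44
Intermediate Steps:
Function('U')(x) = 0 (Function('U')(x) = Mul(Rational(-1, 8), Add(x, Mul(-1, x))) = Mul(Rational(-1, 8), 0) = 0)
Add(Mul(22, -2), Function('U')(-4)) = Add(Mul(22, -2), 0) = Add(-44, 0) = -44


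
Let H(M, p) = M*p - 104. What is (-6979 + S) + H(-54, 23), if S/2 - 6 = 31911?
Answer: 55509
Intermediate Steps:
S = 63834 (S = 12 + 2*31911 = 12 + 63822 = 63834)
H(M, p) = -104 + M*p
(-6979 + S) + H(-54, 23) = (-6979 + 63834) + (-104 - 54*23) = 56855 + (-104 - 1242) = 56855 - 1346 = 55509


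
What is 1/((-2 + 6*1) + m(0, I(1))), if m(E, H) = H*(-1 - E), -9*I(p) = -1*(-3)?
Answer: 3/13 ≈ 0.23077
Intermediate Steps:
I(p) = -⅓ (I(p) = -(-1)*(-3)/9 = -⅑*3 = -⅓)
1/((-2 + 6*1) + m(0, I(1))) = 1/((-2 + 6*1) - 1*(-⅓)*(1 + 0)) = 1/((-2 + 6) - 1*(-⅓)*1) = 1/(4 + ⅓) = 1/(13/3) = 3/13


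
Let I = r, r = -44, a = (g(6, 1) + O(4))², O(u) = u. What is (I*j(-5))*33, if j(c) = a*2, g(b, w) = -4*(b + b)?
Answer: -5622144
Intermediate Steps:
g(b, w) = -8*b
a = 1936 (a = (-8*6 + 4)² = (-48 + 4)² = (-44)² = 1936)
I = -44
j(c) = 3872 (j(c) = 1936*2 = 3872)
(I*j(-5))*33 = -44*3872*33 = -170368*33 = -5622144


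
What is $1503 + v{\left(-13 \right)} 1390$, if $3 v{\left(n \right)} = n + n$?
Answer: $- \frac{31631}{3} \approx -10544.0$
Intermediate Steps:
$v{\left(n \right)} = \frac{2 n}{3}$ ($v{\left(n \right)} = \frac{n + n}{3} = \frac{2 n}{3}$)
$1503 + v{\left(-13 \right)} 1390 = 1503 + \frac{2}{3} \left(-13\right) 1390 = 1503 - \frac{36140}{3} = - \frac{31631}{3}$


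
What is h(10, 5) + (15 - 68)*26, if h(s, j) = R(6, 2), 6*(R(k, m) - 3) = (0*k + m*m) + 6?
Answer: -4120/3 ≈ -1373.3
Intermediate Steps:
R(k, m) = 4 + m²/6 (R(k, m) = 3 + ((0*k + m*m) + 6)/6 = 3 + ((0 + m²) + 6)/6 = 3 + (m² + 6)/6 = 3 + (6 + m²)/6 = 3 + (1 + m²/6) = 4 + m²/6)
h(s, j) = 14/3 (h(s, j) = 4 + (⅙)*2² = 4 + (⅙)*4 = 4 + ⅔ = 14/3)
h(10, 5) + (15 - 68)*26 = 14/3 + (15 - 68)*26 = 14/3 - 53*26 = 14/3 - 1378 = -4120/3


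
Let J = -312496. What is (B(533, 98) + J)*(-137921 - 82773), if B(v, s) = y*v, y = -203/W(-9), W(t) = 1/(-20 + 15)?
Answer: -50428358306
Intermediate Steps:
W(t) = -⅕ (W(t) = 1/(-5) = -⅕)
y = 1015 (y = -203/(-⅕) = -203*(-5) = 1015)
B(v, s) = 1015*v
(B(533, 98) + J)*(-137921 - 82773) = (1015*533 - 312496)*(-137921 - 82773) = (540995 - 312496)*(-220694) = 228499*(-220694) = -50428358306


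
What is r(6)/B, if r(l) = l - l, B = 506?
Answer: 0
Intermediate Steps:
r(l) = 0
r(6)/B = 0/506 = 0*(1/506) = 0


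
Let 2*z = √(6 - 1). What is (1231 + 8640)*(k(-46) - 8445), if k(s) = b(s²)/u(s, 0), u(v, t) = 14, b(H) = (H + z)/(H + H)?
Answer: -2334086789/28 + 9871*√5/118496 ≈ -8.3360e+7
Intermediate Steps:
z = √5/2 (z = √(6 - 1)/2 = √5/2 ≈ 1.1180)
b(H) = (H + √5/2)/(2*H) (b(H) = (H + √5/2)/(H + H) = (H + √5/2)/((2*H)) = (H + √5/2)*(1/(2*H)) = (H + √5/2)/(2*H))
k(s) = (√5 + 2*s²)/(56*s²) (k(s) = ((√5 + 2*s²)/(4*(s²)))/14 = ((√5 + 2*s²)/(4*s²))*(1/14) = (√5 + 2*s²)/(56*s²))
(1231 + 8640)*(k(-46) - 8445) = (1231 + 8640)*((1/28 + (1/56)*√5/(-46)²) - 8445) = 9871*((1/28 + (1/56)*√5*(1/2116)) - 8445) = 9871*((1/28 + √5/118496) - 8445) = 9871*(-236459/28 + √5/118496) = -2334086789/28 + 9871*√5/118496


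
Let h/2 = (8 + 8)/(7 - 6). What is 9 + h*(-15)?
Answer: -471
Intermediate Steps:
h = 32 (h = 2*((8 + 8)/(7 - 6)) = 2*(16/1) = 2*(16*1) = 2*16 = 32)
9 + h*(-15) = 9 + 32*(-15) = 9 - 480 = -471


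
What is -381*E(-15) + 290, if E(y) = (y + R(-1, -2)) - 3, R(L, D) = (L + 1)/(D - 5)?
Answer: 7148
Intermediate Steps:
R(L, D) = (1 + L)/(-5 + D)
E(y) = -3 + y (E(y) = (y + (1 - 1)/(-5 - 2)) - 3 = (y + 0/(-7)) - 3 = (y - ⅐*0) - 3 = (y + 0) - 3 = y - 3 = -3 + y)
-381*E(-15) + 290 = -381*(-3 - 15) + 290 = -381*(-18) + 290 = 6858 + 290 = 7148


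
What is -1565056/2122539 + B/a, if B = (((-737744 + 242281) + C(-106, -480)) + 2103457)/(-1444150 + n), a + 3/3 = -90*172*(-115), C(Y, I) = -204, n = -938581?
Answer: -6638556762305198074/9003248694191347791 ≈ -0.73735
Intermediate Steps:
a = 1780199 (a = -1 - 90*172*(-115) = -1 - 15480*(-115) = -1 + 1780200 = 1780199)
B = -1607790/2382731 (B = (((-737744 + 242281) - 204) + 2103457)/(-1444150 - 938581) = ((-495463 - 204) + 2103457)/(-2382731) = (-495667 + 2103457)*(-1/2382731) = 1607790*(-1/2382731) = -1607790/2382731 ≈ -0.67477)
-1565056/2122539 + B/a = -1565056/2122539 - 1607790/2382731/1780199 = -1565056*1/2122539 - 1607790/2382731*1/1780199 = -1565056/2122539 - 1607790/4241735343469 = -6638556762305198074/9003248694191347791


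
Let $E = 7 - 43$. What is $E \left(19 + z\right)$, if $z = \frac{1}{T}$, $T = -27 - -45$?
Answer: $-686$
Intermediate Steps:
$T = 18$ ($T = -27 + 45 = 18$)
$E = -36$ ($E = 7 - 43 = -36$)
$z = \frac{1}{18} \approx 0.055556$
$E \left(19 + z\right) = - 36 \left(19 + \frac{1}{18}\right) = \left(-36\right) \frac{343}{18} = -686$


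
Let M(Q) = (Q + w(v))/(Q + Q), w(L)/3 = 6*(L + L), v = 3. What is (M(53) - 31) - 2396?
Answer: -257101/106 ≈ -2425.5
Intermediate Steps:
w(L) = 36*L (w(L) = 3*(6*(L + L)) = 3*(6*(2*L)) = 3*(12*L) = 36*L)
M(Q) = (108 + Q)/(2*Q) (M(Q) = (Q + 36*3)/(Q + Q) = (Q + 108)/((2*Q)) = (108 + Q)*(1/(2*Q)) = (108 + Q)/(2*Q))
(M(53) - 31) - 2396 = ((½)*(108 + 53)/53 - 31) - 2396 = ((½)*(1/53)*161 - 31) - 2396 = (161/106 - 31) - 2396 = -3125/106 - 2396 = -257101/106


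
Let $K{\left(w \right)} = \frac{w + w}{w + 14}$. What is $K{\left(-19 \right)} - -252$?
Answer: $\frac{1298}{5} \approx 259.6$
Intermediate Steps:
$K{\left(w \right)} = \frac{2 w}{14 + w}$
$K{\left(-19 \right)} - -252 = 2 \left(-19\right) \frac{1}{14 - 19} - -252 = 2 \left(-19\right) \frac{1}{-5} + 252 = 2 \left(-19\right) \left(- \frac{1}{5}\right) + 252 = \frac{38}{5} + 252 = \frac{1298}{5}$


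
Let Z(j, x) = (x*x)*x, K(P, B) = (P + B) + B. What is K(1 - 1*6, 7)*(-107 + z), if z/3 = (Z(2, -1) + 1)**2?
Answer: -963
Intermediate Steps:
K(P, B) = P + 2*B (K(P, B) = (B + P) + B = P + 2*B)
Z(j, x) = x**3 (Z(j, x) = x**2*x = x**3)
z = 0 (z = 3*((-1)**3 + 1)**2 = 3*(-1 + 1)**2 = 3*0**2 = 3*0 = 0)
K(1 - 1*6, 7)*(-107 + z) = ((1 - 1*6) + 2*7)*(-107 + 0) = ((1 - 6) + 14)*(-107) = (-5 + 14)*(-107) = 9*(-107) = -963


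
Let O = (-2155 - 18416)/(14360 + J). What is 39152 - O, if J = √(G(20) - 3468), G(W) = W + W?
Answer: 672828989318/17184419 - 6857*I*√857/34368838 ≈ 39153.0 - 0.0058406*I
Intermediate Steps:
G(W) = 2*W
J = 2*I*√857 (J = √(2*20 - 3468) = √(40 - 3468) = √(-3428) = 2*I*√857 ≈ 58.549*I)
O = -20571/(14360 + 2*I*√857) (O = (-2155 - 18416)/(14360 + 2*I*√857) = -20571/(14360 + 2*I*√857) ≈ -1.4325 + 0.0058406*I)
39152 - O = 39152 - (-24616630/17184419 + 6857*I*√857/34368838) = 39152 + (24616630/17184419 - 6857*I*√857/34368838) = 672828989318/17184419 - 6857*I*√857/34368838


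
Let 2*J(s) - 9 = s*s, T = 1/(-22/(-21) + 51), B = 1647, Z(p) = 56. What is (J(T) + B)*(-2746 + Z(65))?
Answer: -5307270588360/1194649 ≈ -4.4425e+6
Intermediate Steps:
T = 21/1093 (T = 1/(-22*(-1/21) + 51) = 1/(22/21 + 51) = 1/(1093/21) = 21/1093 ≈ 0.019213)
J(s) = 9/2 + s²/2 (J(s) = 9/2 + (s*s)/2 = 9/2 + s²/2)
(J(T) + B)*(-2746 + Z(65)) = ((9/2 + (21/1093)²/2) + 1647)*(-2746 + 56) = ((9/2 + (½)*(441/1194649)) + 1647)*(-2690) = ((9/2 + 441/2389298) + 1647)*(-2690) = (5376141/1194649 + 1647)*(-2690) = (1972963044/1194649)*(-2690) = -5307270588360/1194649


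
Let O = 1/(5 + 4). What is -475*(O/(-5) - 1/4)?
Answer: 4655/36 ≈ 129.31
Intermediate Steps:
O = 1/9 ≈ 0.11111
-475*(O/(-5) - 1/4) = -475*((1/9)/(-5) - 1/4) = -475*((1/9)*(-1/5) - 1*1/4) = -475*(-1/45 - 1/4) = -475*(-49/180) = 4655/36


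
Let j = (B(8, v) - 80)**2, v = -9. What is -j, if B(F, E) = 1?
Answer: -6241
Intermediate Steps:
j = 6241 (j = (1 - 80)**2 = (-79)**2 = 6241)
-j = -1*6241 = -6241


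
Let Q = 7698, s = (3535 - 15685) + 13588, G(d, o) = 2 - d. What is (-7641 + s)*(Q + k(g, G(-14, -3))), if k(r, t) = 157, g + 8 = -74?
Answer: -48724565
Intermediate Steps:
s = 1438 (s = -12150 + 13588 = 1438)
g = -82 (g = -8 - 74 = -82)
(-7641 + s)*(Q + k(g, G(-14, -3))) = (-7641 + 1438)*(7698 + 157) = -6203*7855 = -48724565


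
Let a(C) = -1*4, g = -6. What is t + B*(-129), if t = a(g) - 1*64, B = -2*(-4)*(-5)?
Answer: 5092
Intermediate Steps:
a(C) = -4
B = -40 (B = 8*(-5) = -40)
t = -68 (t = -4 - 1*64 = -4 - 64 = -68)
t + B*(-129) = -68 - 40*(-129) = -68 + 5160 = 5092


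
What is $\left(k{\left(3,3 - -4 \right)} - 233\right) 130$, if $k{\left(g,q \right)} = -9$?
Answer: $-31460$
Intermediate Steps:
$\left(k{\left(3,3 - -4 \right)} - 233\right) 130 = \left(-9 - 233\right) 130 = \left(-242\right) 130 = -31460$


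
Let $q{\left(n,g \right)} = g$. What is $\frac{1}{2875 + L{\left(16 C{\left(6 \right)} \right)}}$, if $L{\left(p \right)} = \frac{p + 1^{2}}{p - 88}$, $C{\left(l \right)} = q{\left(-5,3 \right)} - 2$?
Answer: $\frac{72}{206983} \approx 0.00034785$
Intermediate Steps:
$C{\left(l \right)} = 1$ ($C{\left(l \right)} = 3 - 2 = 1$)
$L{\left(p \right)} = \frac{1 + p}{-88 + p}$ ($L{\left(p \right)} = \frac{p + 1}{-88 + p} = \frac{1 + p}{-88 + p}$)
$\frac{1}{2875 + L{\left(16 C{\left(6 \right)} \right)}} = \frac{1}{2875 + \frac{1 + 16 \cdot 1}{-88 + 16 \cdot 1}} = \frac{1}{2875 + \frac{1 + 16}{-88 + 16}} = \frac{1}{2875 + \frac{1}{-72} \cdot 17} = \frac{1}{2875 - \frac{17}{72}} = \frac{1}{\frac{206983}{72}} = \frac{72}{206983}$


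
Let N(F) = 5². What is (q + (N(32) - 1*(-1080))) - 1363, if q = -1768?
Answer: -2026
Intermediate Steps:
N(F) = 25
(q + (N(32) - 1*(-1080))) - 1363 = (-1768 + (25 - 1*(-1080))) - 1363 = (-1768 + (25 + 1080)) - 1363 = (-1768 + 1105) - 1363 = -663 - 1363 = -2026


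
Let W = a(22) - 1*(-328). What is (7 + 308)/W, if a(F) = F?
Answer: 9/10 ≈ 0.90000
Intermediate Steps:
W = 350 (W = 22 - 1*(-328) = 22 + 328 = 350)
(7 + 308)/W = (7 + 308)/350 = 315*(1/350) = 9/10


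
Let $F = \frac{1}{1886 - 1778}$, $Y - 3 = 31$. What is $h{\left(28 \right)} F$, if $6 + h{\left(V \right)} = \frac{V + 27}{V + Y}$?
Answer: $- \frac{317}{6696} \approx -0.047342$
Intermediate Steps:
$Y = 34$ ($Y = 3 + 31 = 34$)
$h{\left(V \right)} = -6 + \frac{27 + V}{34 + V}$ ($h{\left(V \right)} = -6 + \frac{V + 27}{V + 34} = -6 + \frac{27 + V}{34 + V}$)
$F = \frac{1}{108} \approx 0.0092593$
$h{\left(28 \right)} F = \frac{-177 - 140}{34 + 28} \cdot \frac{1}{108} = \frac{-177 - 140}{62} \cdot \frac{1}{108} = \frac{1}{62} \left(-317\right) \frac{1}{108} = \left(- \frac{317}{62}\right) \frac{1}{108} = - \frac{317}{6696}$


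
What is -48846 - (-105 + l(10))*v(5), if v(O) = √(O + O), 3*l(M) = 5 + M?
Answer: -48846 + 100*√10 ≈ -48530.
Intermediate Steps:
l(M) = 5/3 + M/3 (l(M) = (5 + M)/3 = 5/3 + M/3)
v(O) = √2*√O (v(O) = √(2*O) = √2*√O)
-48846 - (-105 + l(10))*v(5) = -48846 - (-105 + (5/3 + (⅓)*10))*√2*√5 = -48846 - (-105 + (5/3 + 10/3))*√10 = -48846 - (-105 + 5)*√10 = -48846 - (-100)*√10 = -48846 + 100*√10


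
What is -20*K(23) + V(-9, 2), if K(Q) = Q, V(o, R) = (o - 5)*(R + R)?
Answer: -516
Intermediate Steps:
V(o, R) = 2*R*(-5 + o) (V(o, R) = (-5 + o)*(2*R) = 2*R*(-5 + o))
-20*K(23) + V(-9, 2) = -20*23 + 2*2*(-5 - 9) = -460 + 2*2*(-14) = -460 - 56 = -516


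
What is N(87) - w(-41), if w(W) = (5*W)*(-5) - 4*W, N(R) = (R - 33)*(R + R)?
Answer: 8207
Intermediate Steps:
N(R) = 2*R*(-33 + R) (N(R) = (-33 + R)*(2*R) = 2*R*(-33 + R))
w(W) = -29*W (w(W) = -25*W - 4*W = -29*W)
N(87) - w(-41) = 2*87*(-33 + 87) - (-29)*(-41) = 2*87*54 - 1*1189 = 9396 - 1189 = 8207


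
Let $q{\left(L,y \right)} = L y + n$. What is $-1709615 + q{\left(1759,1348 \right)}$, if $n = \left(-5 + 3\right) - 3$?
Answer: $661512$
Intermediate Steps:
$n = -5$ ($n = -2 - 3 = -5$)
$q{\left(L,y \right)} = -5 + L y$ ($q{\left(L,y \right)} = L y - 5 = -5 + L y$)
$-1709615 + q{\left(1759,1348 \right)} = -1709615 + \left(-5 + 1759 \cdot 1348\right) = -1709615 + \left(-5 + 2371132\right) = -1709615 + 2371127 = 661512$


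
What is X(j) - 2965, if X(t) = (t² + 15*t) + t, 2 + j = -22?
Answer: -2773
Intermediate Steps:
j = -24 (j = -2 - 22 = -24)
X(t) = t² + 16*t
X(j) - 2965 = -24*(16 - 24) - 2965 = -24*(-8) - 2965 = 192 - 2965 = -2773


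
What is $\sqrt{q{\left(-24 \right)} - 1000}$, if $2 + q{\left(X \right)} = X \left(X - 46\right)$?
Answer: $\sqrt{678} \approx 26.038$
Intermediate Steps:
$q{\left(X \right)} = -2 + X \left(-46 + X\right)$ ($q{\left(X \right)} = -2 + X \left(X - 46\right) = -2 + X \left(-46 + X\right)$)
$\sqrt{q{\left(-24 \right)} - 1000} = \sqrt{\left(-2 + \left(-24\right)^{2} - -1104\right) - 1000} = \sqrt{\left(-2 + 576 + 1104\right) - 1000} = \sqrt{1678 - 1000} = \sqrt{678}$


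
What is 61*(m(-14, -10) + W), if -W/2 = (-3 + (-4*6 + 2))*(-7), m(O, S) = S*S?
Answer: -15250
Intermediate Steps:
m(O, S) = S²
W = -350 (W = -2*(-3 + (-4*6 + 2))*(-7) = -2*(-3 + (-24 + 2))*(-7) = -2*(-3 - 22)*(-7) = -(-50)*(-7) = -2*175 = -350)
61*(m(-14, -10) + W) = 61*((-10)² - 350) = 61*(100 - 350) = 61*(-250) = -15250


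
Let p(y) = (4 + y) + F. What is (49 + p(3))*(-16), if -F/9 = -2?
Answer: -1184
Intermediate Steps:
F = 18 (F = -9*(-2) = 18)
p(y) = 22 + y (p(y) = (4 + y) + 18 = 22 + y)
(49 + p(3))*(-16) = (49 + (22 + 3))*(-16) = (49 + 25)*(-16) = 74*(-16) = -1184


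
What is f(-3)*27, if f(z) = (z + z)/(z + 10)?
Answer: -162/7 ≈ -23.143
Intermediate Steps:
f(z) = 2*z/(10 + z) (f(z) = (2*z)/(10 + z) = 2*z/(10 + z))
f(-3)*27 = (2*(-3)/(10 - 3))*27 = (2*(-3)/7)*27 = (2*(-3)*(⅐))*27 = -6/7*27 = -162/7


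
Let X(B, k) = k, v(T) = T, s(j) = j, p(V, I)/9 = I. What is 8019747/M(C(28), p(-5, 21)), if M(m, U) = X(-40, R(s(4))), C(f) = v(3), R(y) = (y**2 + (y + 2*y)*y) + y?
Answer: 8019747/68 ≈ 1.1794e+5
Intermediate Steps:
p(V, I) = 9*I
R(y) = y + 4*y**2 (R(y) = (y**2 + (3*y)*y) + y = (y**2 + 3*y**2) + y = 4*y**2 + y = y + 4*y**2)
C(f) = 3
M(m, U) = 68 (M(m, U) = 4*(1 + 4*4) = 4*(1 + 16) = 4*17 = 68)
8019747/M(C(28), p(-5, 21)) = 8019747/68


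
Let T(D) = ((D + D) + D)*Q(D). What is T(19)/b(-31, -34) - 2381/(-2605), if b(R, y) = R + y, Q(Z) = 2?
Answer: -28441/33865 ≈ -0.83983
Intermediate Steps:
T(D) = 6*D (T(D) = ((D + D) + D)*2 = (2*D + D)*2 = (3*D)*2 = 6*D)
T(19)/b(-31, -34) - 2381/(-2605) = (6*19)/(-31 - 34) - 2381/(-2605) = 114/(-65) - 2381*(-1/2605) = 114*(-1/65) + 2381/2605 = -114/65 + 2381/2605 = -28441/33865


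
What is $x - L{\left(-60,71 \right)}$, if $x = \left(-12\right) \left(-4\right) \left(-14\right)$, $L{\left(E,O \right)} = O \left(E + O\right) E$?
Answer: $46188$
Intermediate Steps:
$L{\left(E,O \right)} = E O \left(E + O\right)$
$x = -672$ ($x = 48 \left(-14\right) = -672$)
$x - L{\left(-60,71 \right)} = -672 - \left(-60\right) 71 \left(-60 + 71\right) = -672 - \left(-60\right) 71 \cdot 11 = -672 - -46860 = -672 + 46860 = 46188$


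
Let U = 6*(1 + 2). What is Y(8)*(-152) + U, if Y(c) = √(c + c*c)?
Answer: 18 - 912*√2 ≈ -1271.8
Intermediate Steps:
Y(c) = √(c + c²)
U = 18 (U = 6*3 = 18)
Y(8)*(-152) + U = √(8*(1 + 8))*(-152) + 18 = √(8*9)*(-152) + 18 = √72*(-152) + 18 = (6*√2)*(-152) + 18 = -912*√2 + 18 = 18 - 912*√2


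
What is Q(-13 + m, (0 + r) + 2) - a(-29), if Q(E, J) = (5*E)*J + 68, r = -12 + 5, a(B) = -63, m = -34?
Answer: 1306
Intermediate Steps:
r = -7
Q(E, J) = 68 + 5*E*J (Q(E, J) = 5*E*J + 68 = 68 + 5*E*J)
Q(-13 + m, (0 + r) + 2) - a(-29) = (68 + 5*(-13 - 34)*((0 - 7) + 2)) - 1*(-63) = (68 + 5*(-47)*(-7 + 2)) + 63 = (68 + 5*(-47)*(-5)) + 63 = (68 + 1175) + 63 = 1243 + 63 = 1306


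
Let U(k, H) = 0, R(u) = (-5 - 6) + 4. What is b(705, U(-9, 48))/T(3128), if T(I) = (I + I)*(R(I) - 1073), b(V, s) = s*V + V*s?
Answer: 0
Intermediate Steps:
R(u) = -7 (R(u) = -11 + 4 = -7)
b(V, s) = 2*V*s (b(V, s) = V*s + V*s = 2*V*s)
T(I) = -2160*I (T(I) = (I + I)*(-7 - 1073) = (2*I)*(-1080) = -2160*I)
b(705, U(-9, 48))/T(3128) = (2*705*0)/((-2160*3128)) = 0/(-6756480) = 0*(-1/6756480) = 0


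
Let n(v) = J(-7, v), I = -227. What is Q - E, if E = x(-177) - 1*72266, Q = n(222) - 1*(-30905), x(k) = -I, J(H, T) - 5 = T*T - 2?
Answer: 152231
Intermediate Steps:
J(H, T) = 3 + T² (J(H, T) = 5 + (T*T - 2) = 5 + (T² - 2) = 5 + (-2 + T²) = 3 + T²)
n(v) = 3 + v²
x(k) = 227 (x(k) = -1*(-227) = 227)
Q = 80192 (Q = (3 + 222²) - 1*(-30905) = (3 + 49284) + 30905 = 49287 + 30905 = 80192)
E = -72039 (E = 227 - 1*72266 = 227 - 72266 = -72039)
Q - E = 80192 - 1*(-72039) = 80192 + 72039 = 152231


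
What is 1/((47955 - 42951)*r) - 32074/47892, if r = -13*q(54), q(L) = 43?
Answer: -575119201/858751452 ≈ -0.66972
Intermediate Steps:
r = -559 (r = -13*43 = -559)
1/((47955 - 42951)*r) - 32074/47892 = 1/((47955 - 42951)*(-559)) - 32074/47892 = -1/559/5004 - 32074*1/47892 = (1/5004)*(-1/559) - 16037/23946 = -1/2797236 - 16037/23946 = -575119201/858751452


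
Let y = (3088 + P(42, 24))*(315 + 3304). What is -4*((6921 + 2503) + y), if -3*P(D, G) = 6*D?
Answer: -43523600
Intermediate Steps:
P(D, G) = -2*D
y = 10871476 (y = (3088 - 2*42)*(315 + 3304) = (3088 - 84)*3619 = 3004*3619 = 10871476)
-4*((6921 + 2503) + y) = -4*((6921 + 2503) + 10871476) = -4*(9424 + 10871476) = -4*10880900 = -1*43523600 = -43523600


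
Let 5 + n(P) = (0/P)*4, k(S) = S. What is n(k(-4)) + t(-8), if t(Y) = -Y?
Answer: 3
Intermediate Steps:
n(P) = -5 (n(P) = -5 + (0/P)*4 = -5 + 0*4 = -5 + 0 = -5)
n(k(-4)) + t(-8) = -5 - 1*(-8) = -5 + 8 = 3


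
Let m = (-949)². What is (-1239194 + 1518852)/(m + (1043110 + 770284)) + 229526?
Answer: 622932696028/2713995 ≈ 2.2953e+5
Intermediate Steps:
m = 900601
(-1239194 + 1518852)/(m + (1043110 + 770284)) + 229526 = (-1239194 + 1518852)/(900601 + (1043110 + 770284)) + 229526 = 279658/(900601 + 1813394) + 229526 = 279658/2713995 + 229526 = 622932696028/2713995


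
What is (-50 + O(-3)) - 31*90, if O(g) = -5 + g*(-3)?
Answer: -2836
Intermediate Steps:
O(g) = -5 - 3*g
(-50 + O(-3)) - 31*90 = (-50 + (-5 - 3*(-3))) - 31*90 = (-50 + (-5 + 9)) - 2790 = (-50 + 4) - 2790 = -46 - 2790 = -2836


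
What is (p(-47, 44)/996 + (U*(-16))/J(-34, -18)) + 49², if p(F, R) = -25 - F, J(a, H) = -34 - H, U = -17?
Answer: 1187243/498 ≈ 2384.0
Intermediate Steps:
(p(-47, 44)/996 + (U*(-16))/J(-34, -18)) + 49² = ((-25 - 1*(-47))/996 + (-17*(-16))/(-34 - 1*(-18))) + 49² = ((-25 + 47)*(1/996) + 272/(-34 + 18)) + 2401 = (22*(1/996) + 272/(-16)) + 2401 = (11/498 + 272*(-1/16)) + 2401 = (11/498 - 17) + 2401 = -8455/498 + 2401 = 1187243/498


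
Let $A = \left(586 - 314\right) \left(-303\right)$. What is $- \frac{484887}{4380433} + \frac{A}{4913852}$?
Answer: $- \frac{6791288913}{53279206579} \approx -0.12747$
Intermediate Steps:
$A = -82416$ ($A = 272 \left(-303\right) = -82416$)
$- \frac{484887}{4380433} + \frac{A}{4913852} = - \frac{484887}{4380433} - \frac{82416}{4913852} = \left(-484887\right) \frac{1}{4380433} - \frac{204}{12163} = - \frac{484887}{4380433} - \frac{204}{12163} = - \frac{6791288913}{53279206579}$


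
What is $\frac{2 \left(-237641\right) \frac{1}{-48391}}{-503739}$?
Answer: $- \frac{475282}{24376433949} \approx -1.9498 \cdot 10^{-5}$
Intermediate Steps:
$\frac{2 \left(-237641\right) \frac{1}{-48391}}{-503739} = \left(-475282\right) \left(- \frac{1}{48391}\right) \left(- \frac{1}{503739}\right) = \frac{475282}{48391} \left(- \frac{1}{503739}\right) = - \frac{475282}{24376433949}$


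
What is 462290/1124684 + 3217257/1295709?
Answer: 702898464233/242877196826 ≈ 2.8941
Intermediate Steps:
462290/1124684 + 3217257/1295709 = 462290*(1/1124684) + 3217257*(1/1295709) = 231145/562342 + 1072419/431903 = 702898464233/242877196826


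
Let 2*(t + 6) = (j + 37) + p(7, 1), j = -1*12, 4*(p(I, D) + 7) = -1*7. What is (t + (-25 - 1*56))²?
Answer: 398161/64 ≈ 6221.3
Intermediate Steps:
p(I, D) = -35/4 (p(I, D) = -7 + (-1*7)/4 = -7 + (¼)*(-7) = -7 - 7/4 = -35/4)
j = -12
t = 17/8 (t = -6 + ((-12 + 37) - 35/4)/2 = -6 + (25 - 35/4)/2 = -6 + (½)*(65/4) = -6 + 65/8 = 17/8 ≈ 2.1250)
(t + (-25 - 1*56))² = (17/8 + (-25 - 1*56))² = (17/8 + (-25 - 56))² = (17/8 - 81)² = (-631/8)² = 398161/64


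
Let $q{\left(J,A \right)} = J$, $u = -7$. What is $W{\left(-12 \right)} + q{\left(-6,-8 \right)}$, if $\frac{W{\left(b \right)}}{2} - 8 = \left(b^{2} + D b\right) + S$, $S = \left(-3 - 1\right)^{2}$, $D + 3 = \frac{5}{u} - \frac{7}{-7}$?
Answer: $\frac{2766}{7} \approx 395.14$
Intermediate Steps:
$D = - \frac{19}{7}$ ($D = -3 + \left(\frac{5}{-7} - \frac{7}{-7}\right) = -3 + \left(5 \left(- \frac{1}{7}\right) - -1\right) = -3 + \left(- \frac{5}{7} + 1\right) = -3 + \frac{2}{7} = - \frac{19}{7} \approx -2.7143$)
$S = 16$ ($S = \left(-4\right)^{2} = 16$)
$W{\left(b \right)} = 48 + 2 b^{2} - \frac{38 b}{7}$ ($W{\left(b \right)} = 16 + 2 \left(\left(b^{2} - \frac{19 b}{7}\right) + 16\right) = 16 + 2 \left(16 + b^{2} - \frac{19 b}{7}\right) = 16 + \left(32 + 2 b^{2} - \frac{38 b}{7}\right) = 48 + 2 b^{2} - \frac{38 b}{7}$)
$W{\left(-12 \right)} + q{\left(-6,-8 \right)} = \left(48 + 2 \left(-12\right)^{2} - - \frac{456}{7}\right) - 6 = \left(48 + 2 \cdot 144 + \frac{456}{7}\right) - 6 = \left(48 + 288 + \frac{456}{7}\right) - 6 = \frac{2808}{7} - 6 = \frac{2766}{7}$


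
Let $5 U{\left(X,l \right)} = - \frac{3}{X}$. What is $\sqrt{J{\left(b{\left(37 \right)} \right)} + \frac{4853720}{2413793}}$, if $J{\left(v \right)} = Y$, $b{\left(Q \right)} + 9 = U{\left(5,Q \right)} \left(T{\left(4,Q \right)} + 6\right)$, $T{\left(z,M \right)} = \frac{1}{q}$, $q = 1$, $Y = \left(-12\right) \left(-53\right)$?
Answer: $\frac{2 \sqrt{929326035688981}}{2413793} \approx 25.259$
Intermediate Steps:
$Y = 636$
$U{\left(X,l \right)} = - \frac{3}{5 X}$ ($U{\left(X,l \right)} = \frac{\left(-3\right) \frac{1}{X}}{5} = - \frac{3}{5 X}$)
$T{\left(z,M \right)} = 1$ ($T{\left(z,M \right)} = 1^{-1} = 1$)
$b{\left(Q \right)} = - \frac{246}{25}$ ($b{\left(Q \right)} = -9 + - \frac{3}{5 \cdot 5} \left(1 + 6\right) = -9 + \left(- \frac{3}{5}\right) \frac{1}{5} \cdot 7 = -9 - \frac{21}{25} = - \frac{246}{25}$)
$J{\left(v \right)} = 636$
$\sqrt{J{\left(b{\left(37 \right)} \right)} + \frac{4853720}{2413793}} = \sqrt{636 + \frac{4853720}{2413793}} = \sqrt{\frac{1540026068}{2413793}} = \frac{2 \sqrt{929326035688981}}{2413793}$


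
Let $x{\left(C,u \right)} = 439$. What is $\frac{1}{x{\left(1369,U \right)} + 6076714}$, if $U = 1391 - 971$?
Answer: $\frac{1}{6077153} \approx 1.6455 \cdot 10^{-7}$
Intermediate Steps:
$U = 420$
$\frac{1}{x{\left(1369,U \right)} + 6076714} = \frac{1}{439 + 6076714} = \frac{1}{6077153}$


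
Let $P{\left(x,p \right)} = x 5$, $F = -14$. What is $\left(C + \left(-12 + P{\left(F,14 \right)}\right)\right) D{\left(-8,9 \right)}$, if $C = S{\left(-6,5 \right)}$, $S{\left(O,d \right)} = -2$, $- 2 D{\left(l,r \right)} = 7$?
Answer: $294$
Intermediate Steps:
$D{\left(l,r \right)} = - \frac{7}{2}$ ($D{\left(l,r \right)} = \left(- \frac{1}{2}\right) 7 = - \frac{7}{2}$)
$C = -2$
$P{\left(x,p \right)} = 5 x$
$\left(C + \left(-12 + P{\left(F,14 \right)}\right)\right) D{\left(-8,9 \right)} = \left(-2 + \left(-12 + 5 \left(-14\right)\right)\right) \left(- \frac{7}{2}\right) = \left(-2 - 82\right) \left(- \frac{7}{2}\right) = \left(-84\right) \left(- \frac{7}{2}\right) = 294$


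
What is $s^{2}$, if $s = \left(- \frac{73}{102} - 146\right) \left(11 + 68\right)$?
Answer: $\frac{1397679595225}{10404} \approx 1.3434 \cdot 10^{8}$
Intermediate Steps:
$s = - \frac{1182235}{102}$ ($s = \left(\left(-73\right) \frac{1}{102} - 146\right) 79 = \left(- \frac{73}{102} - 146\right) 79 = \left(- \frac{14965}{102}\right) 79 = - \frac{1182235}{102} \approx -11591.0$)
$s^{2} = \left(- \frac{1182235}{102}\right)^{2} = \frac{1397679595225}{10404}$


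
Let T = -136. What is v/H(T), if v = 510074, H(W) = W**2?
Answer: 255037/9248 ≈ 27.578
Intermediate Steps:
v/H(T) = 510074/((-136)**2) = 510074/18496 = 510074*(1/18496) = 255037/9248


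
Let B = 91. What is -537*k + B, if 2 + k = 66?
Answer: -34277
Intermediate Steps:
k = 64 (k = -2 + 66 = 64)
-537*k + B = -537*64 + 91 = -34368 + 91 = -34277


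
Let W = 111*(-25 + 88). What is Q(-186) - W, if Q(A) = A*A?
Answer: 27603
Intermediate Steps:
W = 6993 (W = 111*63 = 6993)
Q(A) = A**2
Q(-186) - W = (-186)**2 - 1*6993 = 34596 - 6993 = 27603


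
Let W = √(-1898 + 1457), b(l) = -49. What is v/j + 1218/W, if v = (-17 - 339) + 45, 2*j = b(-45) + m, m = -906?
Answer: 622/955 - 58*I ≈ 0.65131 - 58.0*I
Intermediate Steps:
j = -955/2 (j = (-49 - 906)/2 = (½)*(-955) = -955/2 ≈ -477.50)
v = -311 (v = -356 + 45 = -311)
W = 21*I (W = √(-441) = 21*I ≈ 21.0*I)
v/j + 1218/W = -311/(-955/2) + 1218/((21*I)) = -311*(-2/955) + 1218*(-I/21) = 622/955 - 58*I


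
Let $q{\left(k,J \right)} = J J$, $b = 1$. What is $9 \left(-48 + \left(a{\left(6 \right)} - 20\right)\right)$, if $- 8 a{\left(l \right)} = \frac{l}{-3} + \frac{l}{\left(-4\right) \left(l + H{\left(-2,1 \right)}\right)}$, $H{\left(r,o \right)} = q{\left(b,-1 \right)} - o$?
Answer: $- \frac{19503}{32} \approx -609.47$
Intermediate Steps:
$q{\left(k,J \right)} = J^{2}$
$H{\left(r,o \right)} = 1 - o$ ($H{\left(r,o \right)} = \left(-1\right)^{2} - o = 1 - o$)
$a{\left(l \right)} = \frac{1}{32} + \frac{l}{24}$ ($a{\left(l \right)} = - \frac{\frac{l}{-3} + \frac{l}{\left(-4\right) \left(l + \left(1 - 1\right)\right)}}{8} = - \frac{l \left(- \frac{1}{3}\right) + \frac{l}{\left(-4\right) \left(l + \left(1 - 1\right)\right)}}{8} = - \frac{- \frac{l}{3} + \frac{l}{\left(-4\right) \left(l + 0\right)}}{8} = - \frac{- \frac{l}{3} + \frac{l}{\left(-4\right) l}}{8} = - \frac{- \frac{l}{3} + l \left(- \frac{1}{4 l}\right)}{8} = - \frac{- \frac{l}{3} - \frac{1}{4}}{8} = - \frac{- \frac{1}{4} - \frac{l}{3}}{8} = \frac{1}{32} + \frac{l}{24}$)
$9 \left(-48 + \left(a{\left(6 \right)} - 20\right)\right) = 9 \left(-48 + \left(\left(\frac{1}{32} + \frac{1}{24} \cdot 6\right) - 20\right)\right) = 9 \left(-48 + \left(\left(\frac{1}{32} + \frac{1}{4}\right) - 20\right)\right) = 9 \left(-48 + \left(\frac{9}{32} - 20\right)\right) = 9 \left(-48 - \frac{631}{32}\right) = 9 \left(- \frac{2167}{32}\right) = - \frac{19503}{32}$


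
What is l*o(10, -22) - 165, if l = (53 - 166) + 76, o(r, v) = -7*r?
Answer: 2425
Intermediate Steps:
l = -37 (l = -113 + 76 = -37)
l*o(10, -22) - 165 = -(-259)*10 - 165 = -37*(-70) - 165 = 2590 - 165 = 2425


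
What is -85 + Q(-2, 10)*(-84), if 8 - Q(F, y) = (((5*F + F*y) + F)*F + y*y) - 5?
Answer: 12599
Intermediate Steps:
Q(F, y) = 13 - y² - F*(6*F + F*y) (Q(F, y) = 8 - ((((5*F + F*y) + F)*F + y*y) - 5) = 8 - (((6*F + F*y)*F + y²) - 5) = 8 - ((F*(6*F + F*y) + y²) - 5) = 8 - ((y² + F*(6*F + F*y)) - 5) = 8 - (-5 + y² + F*(6*F + F*y)) = 8 + (5 - y² - F*(6*F + F*y)) = 13 - y² - F*(6*F + F*y))
-85 + Q(-2, 10)*(-84) = -85 + (13 - 1*10² - 6*(-2)² - 1*10*(-2)²)*(-84) = -85 + (13 - 1*100 - 6*4 - 1*10*4)*(-84) = -85 + (13 - 100 - 24 - 40)*(-84) = -85 - 151*(-84) = -85 + 12684 = 12599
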